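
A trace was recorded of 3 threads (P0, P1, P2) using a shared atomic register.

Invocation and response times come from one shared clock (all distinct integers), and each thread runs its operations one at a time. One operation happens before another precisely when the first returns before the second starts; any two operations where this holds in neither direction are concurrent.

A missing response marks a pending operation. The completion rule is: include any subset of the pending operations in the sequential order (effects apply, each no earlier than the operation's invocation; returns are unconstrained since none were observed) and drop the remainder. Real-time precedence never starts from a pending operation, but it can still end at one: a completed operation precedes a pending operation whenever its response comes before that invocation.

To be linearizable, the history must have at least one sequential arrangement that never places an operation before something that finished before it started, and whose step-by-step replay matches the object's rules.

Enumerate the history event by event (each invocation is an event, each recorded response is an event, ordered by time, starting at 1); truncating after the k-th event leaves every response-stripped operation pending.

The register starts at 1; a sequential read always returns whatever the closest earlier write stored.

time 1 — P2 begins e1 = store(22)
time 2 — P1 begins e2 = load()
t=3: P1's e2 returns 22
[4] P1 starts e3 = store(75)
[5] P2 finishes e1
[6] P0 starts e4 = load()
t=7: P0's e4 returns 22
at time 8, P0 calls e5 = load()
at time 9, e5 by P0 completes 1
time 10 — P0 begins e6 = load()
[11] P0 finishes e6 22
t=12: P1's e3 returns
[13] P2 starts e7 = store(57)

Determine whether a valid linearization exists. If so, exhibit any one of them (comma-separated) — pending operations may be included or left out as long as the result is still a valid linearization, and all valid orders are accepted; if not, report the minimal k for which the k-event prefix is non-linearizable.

events 1..8 are fine; event 9 — the response of e5 at time 9 — makes the prefix non-linearizable
no legal order exists: 2 real-time-consistent candidates over 4 completed atomic register operations, all rejected
including or dropping the 1 pending operation (e3) in any combination fails
e.g. e1, e2, e4, e5 (pending dropped): illegal at step 4, since e5 load() → 1 cannot apply there
e.g. e2, e1, e4, e5 (pending dropped): illegal at step 1, since e2 load() → 22 cannot apply there

not linearizable — minimal violating prefix: 9 events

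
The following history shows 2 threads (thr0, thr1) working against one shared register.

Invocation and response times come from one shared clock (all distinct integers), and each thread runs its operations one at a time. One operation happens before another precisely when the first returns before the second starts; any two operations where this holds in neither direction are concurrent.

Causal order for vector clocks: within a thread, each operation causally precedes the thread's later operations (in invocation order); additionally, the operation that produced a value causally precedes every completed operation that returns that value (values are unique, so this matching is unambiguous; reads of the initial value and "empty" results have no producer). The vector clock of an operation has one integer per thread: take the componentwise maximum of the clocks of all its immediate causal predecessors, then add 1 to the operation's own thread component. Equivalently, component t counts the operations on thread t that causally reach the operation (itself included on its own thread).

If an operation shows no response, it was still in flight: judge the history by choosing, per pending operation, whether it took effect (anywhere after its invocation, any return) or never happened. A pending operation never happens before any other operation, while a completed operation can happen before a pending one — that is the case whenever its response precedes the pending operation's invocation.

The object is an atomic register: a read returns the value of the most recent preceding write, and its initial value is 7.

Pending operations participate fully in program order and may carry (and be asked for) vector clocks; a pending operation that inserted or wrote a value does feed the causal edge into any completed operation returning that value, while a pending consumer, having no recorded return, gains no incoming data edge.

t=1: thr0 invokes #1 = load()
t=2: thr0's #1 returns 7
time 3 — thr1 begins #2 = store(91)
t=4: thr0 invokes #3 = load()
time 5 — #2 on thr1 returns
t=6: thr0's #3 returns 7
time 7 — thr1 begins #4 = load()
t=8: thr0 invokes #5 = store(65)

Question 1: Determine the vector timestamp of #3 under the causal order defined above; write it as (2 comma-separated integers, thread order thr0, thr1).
(2, 0)

VC(#2, invoked at 3): no causal predecessors; +1 on thr1 → (0, 1)
VC(#1, invoked at 1): no causal predecessors; +1 on thr0 → (1, 0)
VC(#4, invoked at 7): max of VC(#2)=(0, 1), then +1 on thread thr1 → (0, 2)
VC(#3, invoked at 4): max of VC(#1)=(1, 0), then +1 on thread thr0 → (2, 0)
VC(#5, invoked at 8): max of VC(#3)=(2, 0), then +1 on thread thr0 → (3, 0)
target: VC(#3) = (2, 0)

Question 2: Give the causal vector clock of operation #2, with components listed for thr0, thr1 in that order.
(0, 1)

no predecessors for #2 (invoked 3): thr1 increments from zero → (0, 1)
no predecessors for #1 (invoked 1): thr0 increments from zero → (1, 0)
#4, invoked 7, takes VC(#2)=(0, 1) under max, adds 1 for thr1 → (0, 2)
#3, invoked 4, takes VC(#1)=(1, 0) under max, adds 1 for thr0 → (2, 0)
#5, invoked 8, takes VC(#3)=(2, 0) under max, adds 1 for thr0 → (3, 0)
target: VC(#2) = (0, 1)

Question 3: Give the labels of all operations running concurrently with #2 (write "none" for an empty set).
#3

concurrent with #2 ([3,5]): every op whose interval crosses 3..5
#1 [1,2]: before
#3 [4,6]: concurrent
#4 [7,…): after
#5 [8,…): after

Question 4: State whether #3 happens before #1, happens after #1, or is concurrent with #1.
after

#3 spans [4,6], #1 spans [1,2]
resp(#1)=2 < inv(#3)=4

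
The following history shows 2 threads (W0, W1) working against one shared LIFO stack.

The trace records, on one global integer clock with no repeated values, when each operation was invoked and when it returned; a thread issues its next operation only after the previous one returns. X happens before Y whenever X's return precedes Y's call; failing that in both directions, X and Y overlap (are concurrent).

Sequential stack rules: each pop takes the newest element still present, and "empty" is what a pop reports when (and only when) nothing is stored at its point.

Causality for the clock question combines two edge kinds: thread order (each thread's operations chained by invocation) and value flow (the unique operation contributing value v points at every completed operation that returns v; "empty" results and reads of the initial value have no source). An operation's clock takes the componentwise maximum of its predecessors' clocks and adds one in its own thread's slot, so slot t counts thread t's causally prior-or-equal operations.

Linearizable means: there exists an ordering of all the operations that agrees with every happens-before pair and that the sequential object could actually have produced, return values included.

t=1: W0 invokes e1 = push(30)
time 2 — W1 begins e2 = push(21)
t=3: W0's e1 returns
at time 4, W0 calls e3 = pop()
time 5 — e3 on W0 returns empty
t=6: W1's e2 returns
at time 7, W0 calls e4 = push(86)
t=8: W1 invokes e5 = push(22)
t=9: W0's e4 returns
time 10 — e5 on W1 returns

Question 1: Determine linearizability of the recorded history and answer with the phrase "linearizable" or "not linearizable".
not linearizable

events 1..4 are fine; event 5 — the response of e3 at time 5 — makes the prefix non-linearizable
one real-time candidate order over the 2 completed operations — the LIFO stack replay rejects it
including or dropping the 1 pending operation (e2) in any combination fails
one such order, e1, e3 (pending dropped), breaks at step 2 where e3 pop() → empty is illegal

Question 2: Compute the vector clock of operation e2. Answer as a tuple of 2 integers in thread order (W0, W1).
(0, 1)

no predecessors for e2 (invoked 2): W1 increments from zero → (0, 1)
no predecessors for e1 (invoked 1): W0 increments from zero → (1, 0)
e5, invoked 8, takes VC(e2)=(0, 1) under max, adds 1 for W1 → (0, 2)
e3, invoked 4, takes VC(e1)=(1, 0) under max, adds 1 for W0 → (2, 0)
e4, invoked 7, takes VC(e3)=(2, 0) under max, adds 1 for W0 → (3, 0)
target: VC(e2) = (0, 1)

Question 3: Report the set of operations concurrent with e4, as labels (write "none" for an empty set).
e5

e4 spans [7,9]: anything still running between times 7 and 9 counts as concurrent
e1 [1,3]: before
e2 [2,6]: before
e3 [4,5]: before
e5 [8,10]: concurrent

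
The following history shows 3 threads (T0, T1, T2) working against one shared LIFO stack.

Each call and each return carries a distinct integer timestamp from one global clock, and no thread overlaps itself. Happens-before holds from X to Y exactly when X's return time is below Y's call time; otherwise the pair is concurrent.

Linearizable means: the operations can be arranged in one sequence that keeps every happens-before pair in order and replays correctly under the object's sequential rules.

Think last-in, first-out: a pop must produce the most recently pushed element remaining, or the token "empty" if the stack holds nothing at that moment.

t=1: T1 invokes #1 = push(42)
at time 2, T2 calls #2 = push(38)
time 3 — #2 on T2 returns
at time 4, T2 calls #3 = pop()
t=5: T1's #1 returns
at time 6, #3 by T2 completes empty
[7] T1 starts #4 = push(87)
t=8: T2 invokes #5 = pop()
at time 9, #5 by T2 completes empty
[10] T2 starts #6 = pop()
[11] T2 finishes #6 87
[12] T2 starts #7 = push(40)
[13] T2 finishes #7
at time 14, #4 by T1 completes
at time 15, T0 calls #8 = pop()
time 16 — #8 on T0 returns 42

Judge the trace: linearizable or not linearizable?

through event 5 a valid linearization exists; event 6 (#3 responding at time 6) ends that
3 completed operations, 3 real-time-consistent orders — every LIFO stack replay fails
e.g. #1, #2, #3: illegal at step 3, since #3 pop() → empty cannot apply there
e.g. #2, #1, #3: illegal at step 3, since #3 pop() → empty cannot apply there

not linearizable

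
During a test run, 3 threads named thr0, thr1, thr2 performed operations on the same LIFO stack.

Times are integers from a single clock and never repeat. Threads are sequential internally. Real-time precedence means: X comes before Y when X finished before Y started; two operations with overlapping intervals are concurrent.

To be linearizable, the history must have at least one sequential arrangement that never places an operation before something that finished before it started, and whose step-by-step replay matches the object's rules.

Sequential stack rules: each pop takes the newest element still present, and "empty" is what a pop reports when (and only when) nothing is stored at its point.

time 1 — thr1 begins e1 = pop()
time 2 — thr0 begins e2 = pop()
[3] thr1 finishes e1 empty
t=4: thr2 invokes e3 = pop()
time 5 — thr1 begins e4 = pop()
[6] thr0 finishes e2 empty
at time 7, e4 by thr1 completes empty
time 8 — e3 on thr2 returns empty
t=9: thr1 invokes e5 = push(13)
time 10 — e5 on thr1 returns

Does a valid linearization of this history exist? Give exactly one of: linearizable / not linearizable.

linearizable

one valid linearization: e1, e2, e3, e4, e5
step 1: e1 pop() → empty — stack <>
step 2: e2 pop() → empty — stack <>
step 3: e3 pop() → empty — stack <>
step 4: e4 pop() → empty — stack <>
step 5: e5 push(13) — stack <13>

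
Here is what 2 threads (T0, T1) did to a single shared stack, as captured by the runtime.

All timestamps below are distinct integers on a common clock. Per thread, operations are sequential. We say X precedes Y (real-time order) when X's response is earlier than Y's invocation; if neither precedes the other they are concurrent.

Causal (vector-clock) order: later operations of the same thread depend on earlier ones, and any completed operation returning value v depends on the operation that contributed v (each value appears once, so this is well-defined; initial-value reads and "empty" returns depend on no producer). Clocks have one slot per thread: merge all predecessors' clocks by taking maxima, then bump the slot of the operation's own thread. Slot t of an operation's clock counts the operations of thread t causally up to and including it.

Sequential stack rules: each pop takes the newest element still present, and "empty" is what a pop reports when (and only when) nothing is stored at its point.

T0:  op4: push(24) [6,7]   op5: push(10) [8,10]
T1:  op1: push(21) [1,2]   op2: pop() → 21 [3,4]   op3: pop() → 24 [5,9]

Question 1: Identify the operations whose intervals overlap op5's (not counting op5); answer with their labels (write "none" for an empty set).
op5 runs from 8 to 10; window-overlapping ops are concurrent
op1 [1,2]: before
op2 [3,4]: before
op3 [5,9]: concurrent
op4 [6,7]: before

op3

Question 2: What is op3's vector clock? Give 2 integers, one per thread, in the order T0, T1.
op1 (invocation 1): nothing precedes it; T1's component alone gives (0, 1)
op4 (invocation 6): nothing precedes it; T0's component alone gives (1, 0)
merge at op2 (invoked 3): VC(op1)=(0, 1), own-thread bump on T1 → (0, 2)
merge at op5 (invoked 8): VC(op4)=(1, 0), own-thread bump on T0 → (2, 0)
merge at op3 (invoked 5): VC(op2)=(0, 2), VC(op4)=(1, 0), own-thread bump on T1 → (1, 3)
target: VC(op3) = (1, 3)

(1, 3)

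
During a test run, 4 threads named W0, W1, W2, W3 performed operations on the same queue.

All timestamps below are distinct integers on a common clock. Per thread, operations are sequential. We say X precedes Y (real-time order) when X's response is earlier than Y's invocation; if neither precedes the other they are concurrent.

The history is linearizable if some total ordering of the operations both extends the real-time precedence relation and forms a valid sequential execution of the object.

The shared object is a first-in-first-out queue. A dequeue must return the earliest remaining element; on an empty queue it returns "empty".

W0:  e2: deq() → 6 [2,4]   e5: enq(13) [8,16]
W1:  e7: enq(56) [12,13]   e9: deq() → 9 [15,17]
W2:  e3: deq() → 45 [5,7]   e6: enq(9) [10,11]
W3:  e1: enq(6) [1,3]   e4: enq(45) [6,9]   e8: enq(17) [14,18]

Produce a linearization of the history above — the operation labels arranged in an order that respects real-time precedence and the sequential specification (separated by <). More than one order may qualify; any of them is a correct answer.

e1 < e2 < e4 < e3 < e6 < e5 < e7 < e8 < e9

after step 1 (e1 enq(6)): queue <6>
after step 2 (e2 deq() → 6): queue <>
after step 3 (e4 enq(45)): queue <45>
after step 4 (e3 deq() → 45): queue <>
after step 5 (e6 enq(9)): queue <9>
after step 6 (e5 enq(13)): queue <9,13>
after step 7 (e7 enq(56)): queue <9,13,56>
after step 8 (e8 enq(17)): queue <9,13,56,17>
after step 9 (e9 deq() → 9): queue <13,56,17>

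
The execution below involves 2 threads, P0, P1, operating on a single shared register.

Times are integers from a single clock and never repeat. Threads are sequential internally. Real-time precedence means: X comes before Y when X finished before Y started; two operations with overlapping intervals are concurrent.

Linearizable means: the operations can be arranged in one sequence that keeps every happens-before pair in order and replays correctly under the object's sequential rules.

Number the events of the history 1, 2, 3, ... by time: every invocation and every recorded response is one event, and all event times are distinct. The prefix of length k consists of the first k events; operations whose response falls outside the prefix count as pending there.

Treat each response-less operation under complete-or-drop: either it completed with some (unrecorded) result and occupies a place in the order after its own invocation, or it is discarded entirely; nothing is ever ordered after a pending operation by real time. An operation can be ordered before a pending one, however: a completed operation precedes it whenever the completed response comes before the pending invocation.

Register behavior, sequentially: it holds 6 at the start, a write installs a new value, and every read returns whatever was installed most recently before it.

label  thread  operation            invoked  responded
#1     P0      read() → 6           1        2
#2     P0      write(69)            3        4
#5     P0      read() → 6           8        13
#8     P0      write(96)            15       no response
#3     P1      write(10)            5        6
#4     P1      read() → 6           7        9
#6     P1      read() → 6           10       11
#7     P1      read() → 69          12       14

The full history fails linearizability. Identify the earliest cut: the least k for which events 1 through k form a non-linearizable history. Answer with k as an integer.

events 1..8 are linearizable; a witness order is #1, #2, #3:
1. #1 read() → 6, leaving value 6
2. #2 write(69), leaving value 69
3. #3 write(10), leaving value 10
event 9 — #4's response, time 9 — after it, nothing linearizes
no escape via the 1 pending operation (#5): every completion choice fails
one such order, #1, #2, #3, #4 (pending dropped), breaks at step 4 where #4 read() → 6 is illegal

9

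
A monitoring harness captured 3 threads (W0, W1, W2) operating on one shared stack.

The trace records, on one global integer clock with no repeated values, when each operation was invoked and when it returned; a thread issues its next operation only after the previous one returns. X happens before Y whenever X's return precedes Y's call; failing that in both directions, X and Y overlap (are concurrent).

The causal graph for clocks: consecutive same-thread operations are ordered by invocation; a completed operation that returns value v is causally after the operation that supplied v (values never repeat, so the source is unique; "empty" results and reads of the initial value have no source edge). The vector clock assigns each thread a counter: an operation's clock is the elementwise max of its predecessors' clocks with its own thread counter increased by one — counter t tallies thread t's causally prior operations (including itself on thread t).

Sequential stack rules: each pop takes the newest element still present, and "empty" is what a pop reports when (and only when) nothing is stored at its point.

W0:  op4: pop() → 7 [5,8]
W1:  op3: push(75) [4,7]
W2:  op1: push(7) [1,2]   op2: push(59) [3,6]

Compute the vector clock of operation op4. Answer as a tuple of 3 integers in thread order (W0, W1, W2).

op1 (invocation 1): nothing precedes it; W2's component alone gives (0, 0, 1)
op3 (invocation 4): nothing precedes it; W1's component alone gives (0, 1, 0)
op2, invoked 3, takes VC(op1)=(0, 0, 1) under max, adds 1 for W2 → (0, 0, 2)
op4, invoked 5, takes VC(op1)=(0, 0, 1) under max, adds 1 for W0 → (1, 0, 1)
target: VC(op4) = (1, 0, 1)

(1, 0, 1)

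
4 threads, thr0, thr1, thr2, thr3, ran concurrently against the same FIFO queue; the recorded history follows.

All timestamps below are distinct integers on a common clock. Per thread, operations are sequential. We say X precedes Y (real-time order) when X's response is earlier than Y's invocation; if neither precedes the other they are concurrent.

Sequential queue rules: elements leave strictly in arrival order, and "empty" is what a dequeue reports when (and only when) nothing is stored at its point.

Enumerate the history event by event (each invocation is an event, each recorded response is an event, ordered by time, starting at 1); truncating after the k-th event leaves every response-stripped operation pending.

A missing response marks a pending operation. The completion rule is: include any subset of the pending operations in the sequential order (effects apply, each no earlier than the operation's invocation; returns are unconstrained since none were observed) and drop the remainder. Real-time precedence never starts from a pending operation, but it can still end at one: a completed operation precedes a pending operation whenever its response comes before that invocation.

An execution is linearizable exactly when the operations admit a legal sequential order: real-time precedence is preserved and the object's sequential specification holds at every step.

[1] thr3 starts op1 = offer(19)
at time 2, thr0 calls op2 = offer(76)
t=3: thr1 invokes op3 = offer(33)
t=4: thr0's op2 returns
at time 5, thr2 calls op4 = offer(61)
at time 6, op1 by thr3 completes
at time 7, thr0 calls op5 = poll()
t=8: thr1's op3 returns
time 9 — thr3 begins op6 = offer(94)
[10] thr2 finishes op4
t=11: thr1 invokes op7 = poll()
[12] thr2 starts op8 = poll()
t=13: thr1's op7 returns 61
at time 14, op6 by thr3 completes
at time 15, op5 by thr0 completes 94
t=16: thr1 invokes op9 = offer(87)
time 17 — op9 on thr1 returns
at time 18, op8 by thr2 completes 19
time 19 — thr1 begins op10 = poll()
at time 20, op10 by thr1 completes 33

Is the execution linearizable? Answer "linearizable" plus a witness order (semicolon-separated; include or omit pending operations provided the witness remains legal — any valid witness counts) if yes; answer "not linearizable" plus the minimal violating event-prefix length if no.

not linearizable — minimal violating prefix: 15 events

already the first 15 events (up to op5's response at time 15) admit no linearization; the first 14 still do
no legal order exists: 124 real-time-consistent candidates over 7 completed FIFO queue operations, all rejected
include/drop combinations of the 1 pending operation (op8) were all tried; none helps
e.g. op1, op2, op3, op4, op5, op6, op7 (pending dropped): illegal at step 5, since op5 poll() → 94 cannot apply there
e.g. op1, op2, op3, op4, op5, op7, op6 (pending dropped): illegal at step 5, since op5 poll() → 94 cannot apply there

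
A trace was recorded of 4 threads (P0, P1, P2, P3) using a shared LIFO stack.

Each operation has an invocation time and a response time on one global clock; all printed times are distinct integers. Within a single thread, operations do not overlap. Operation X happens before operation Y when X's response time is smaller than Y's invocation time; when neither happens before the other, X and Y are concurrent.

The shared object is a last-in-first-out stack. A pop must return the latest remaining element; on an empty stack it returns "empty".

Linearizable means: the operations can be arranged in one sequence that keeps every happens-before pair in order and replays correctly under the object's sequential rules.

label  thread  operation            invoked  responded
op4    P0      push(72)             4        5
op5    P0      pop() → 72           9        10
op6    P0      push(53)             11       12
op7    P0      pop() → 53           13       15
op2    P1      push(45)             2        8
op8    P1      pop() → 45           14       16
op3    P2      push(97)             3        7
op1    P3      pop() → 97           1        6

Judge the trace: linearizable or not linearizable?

witness order: op2, op3, op1, op4, op5, op6, op7, op8
after step 1 (op2 push(45)): stack <45>
after step 2 (op3 push(97)): stack <45,97>
after step 3 (op1 pop() → 97): stack <45>
after step 4 (op4 push(72)): stack <45,72>
after step 5 (op5 pop() → 72): stack <45>
after step 6 (op6 push(53)): stack <45,53>
after step 7 (op7 pop() → 53): stack <45>
after step 8 (op8 pop() → 45): stack <>

linearizable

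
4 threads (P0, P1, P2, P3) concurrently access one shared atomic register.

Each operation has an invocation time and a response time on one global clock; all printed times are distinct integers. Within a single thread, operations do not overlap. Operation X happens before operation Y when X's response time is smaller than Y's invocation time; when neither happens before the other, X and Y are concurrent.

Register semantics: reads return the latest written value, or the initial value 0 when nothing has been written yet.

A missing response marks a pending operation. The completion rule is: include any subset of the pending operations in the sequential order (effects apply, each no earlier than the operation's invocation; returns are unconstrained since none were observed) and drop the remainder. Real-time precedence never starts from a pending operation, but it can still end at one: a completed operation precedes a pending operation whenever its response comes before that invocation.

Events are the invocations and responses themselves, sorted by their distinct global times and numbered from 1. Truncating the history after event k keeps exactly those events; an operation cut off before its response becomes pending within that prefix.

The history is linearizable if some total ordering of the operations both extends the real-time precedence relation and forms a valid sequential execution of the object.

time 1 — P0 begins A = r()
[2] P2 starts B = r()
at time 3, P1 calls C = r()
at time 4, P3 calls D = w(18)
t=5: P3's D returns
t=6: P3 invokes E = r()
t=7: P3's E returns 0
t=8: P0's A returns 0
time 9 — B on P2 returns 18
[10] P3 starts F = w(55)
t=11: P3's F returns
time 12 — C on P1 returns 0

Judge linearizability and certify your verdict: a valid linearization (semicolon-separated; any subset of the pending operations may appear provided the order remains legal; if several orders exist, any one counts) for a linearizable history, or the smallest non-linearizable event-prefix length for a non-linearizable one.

not linearizable — minimal violating prefix: 7 events

prefix check: 1..6 passes, 1..7 fails once E's time-7 response joins
exactly one order of the 2 completed ops respects real time; the atomic register replay fails
no escape via the 3 pending operations (A, B, C): every completion choice fails
one such order, D, E (pending dropped), breaks at step 2 where E r() → 0 is illegal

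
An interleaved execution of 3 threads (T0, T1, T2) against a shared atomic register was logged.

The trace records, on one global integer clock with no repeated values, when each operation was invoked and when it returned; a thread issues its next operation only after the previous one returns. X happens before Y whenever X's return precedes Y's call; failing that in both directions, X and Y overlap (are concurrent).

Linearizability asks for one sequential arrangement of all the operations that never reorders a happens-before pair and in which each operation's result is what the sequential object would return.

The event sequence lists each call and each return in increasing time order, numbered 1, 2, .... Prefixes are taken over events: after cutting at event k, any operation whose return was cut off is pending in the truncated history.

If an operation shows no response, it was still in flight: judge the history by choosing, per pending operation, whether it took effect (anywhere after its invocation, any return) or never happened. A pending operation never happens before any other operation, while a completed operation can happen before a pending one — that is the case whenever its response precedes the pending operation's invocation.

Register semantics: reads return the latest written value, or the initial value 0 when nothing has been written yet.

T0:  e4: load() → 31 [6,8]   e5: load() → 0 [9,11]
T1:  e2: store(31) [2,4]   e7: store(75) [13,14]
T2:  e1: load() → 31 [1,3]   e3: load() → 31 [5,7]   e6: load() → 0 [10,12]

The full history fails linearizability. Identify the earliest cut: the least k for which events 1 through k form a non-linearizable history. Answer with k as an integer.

events 1..10 are still linearizable — one witness is e2, e1, e3, e4:
after step 1 (e2 store(31)): value 31
after step 2 (e1 load() → 31): value 31
after step 3 (e3 load() → 31): value 31
after step 4 (e4 load() → 31): value 31
event 11 — e5's response, time 11 — after it, nothing linearizes
including or dropping the 1 pending operation (e6) in any combination fails
for example e1, e2, e3, e4, e5 (pending dropped) fails at step 1: e1 load() → 31 is not legal there
for example e1, e2, e4, e3, e5 (pending dropped) fails at step 1: e1 load() → 31 is not legal there

11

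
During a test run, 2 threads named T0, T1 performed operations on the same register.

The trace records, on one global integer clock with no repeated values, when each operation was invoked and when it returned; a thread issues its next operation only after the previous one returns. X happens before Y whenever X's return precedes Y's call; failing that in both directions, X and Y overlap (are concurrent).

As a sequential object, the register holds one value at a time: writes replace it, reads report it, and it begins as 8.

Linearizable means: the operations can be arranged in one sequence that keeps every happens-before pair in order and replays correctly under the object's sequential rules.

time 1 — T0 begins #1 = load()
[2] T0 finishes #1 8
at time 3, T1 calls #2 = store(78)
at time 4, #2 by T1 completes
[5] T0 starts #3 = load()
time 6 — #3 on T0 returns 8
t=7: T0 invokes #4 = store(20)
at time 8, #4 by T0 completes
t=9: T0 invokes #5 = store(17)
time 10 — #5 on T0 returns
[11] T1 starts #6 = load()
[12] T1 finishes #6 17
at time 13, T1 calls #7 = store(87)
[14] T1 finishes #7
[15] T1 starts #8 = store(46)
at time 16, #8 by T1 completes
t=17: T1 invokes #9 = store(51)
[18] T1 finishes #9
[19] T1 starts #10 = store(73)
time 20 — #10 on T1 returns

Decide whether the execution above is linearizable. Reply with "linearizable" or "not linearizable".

not linearizable

prefix check: 1..5 passes, 1..6 fails once #3's time-6 response joins
the sole real-time-consistent order of 3 completed operations fails the register replay
e.g. #1, #2, #3: illegal at step 3, since #3 load() → 8 cannot apply there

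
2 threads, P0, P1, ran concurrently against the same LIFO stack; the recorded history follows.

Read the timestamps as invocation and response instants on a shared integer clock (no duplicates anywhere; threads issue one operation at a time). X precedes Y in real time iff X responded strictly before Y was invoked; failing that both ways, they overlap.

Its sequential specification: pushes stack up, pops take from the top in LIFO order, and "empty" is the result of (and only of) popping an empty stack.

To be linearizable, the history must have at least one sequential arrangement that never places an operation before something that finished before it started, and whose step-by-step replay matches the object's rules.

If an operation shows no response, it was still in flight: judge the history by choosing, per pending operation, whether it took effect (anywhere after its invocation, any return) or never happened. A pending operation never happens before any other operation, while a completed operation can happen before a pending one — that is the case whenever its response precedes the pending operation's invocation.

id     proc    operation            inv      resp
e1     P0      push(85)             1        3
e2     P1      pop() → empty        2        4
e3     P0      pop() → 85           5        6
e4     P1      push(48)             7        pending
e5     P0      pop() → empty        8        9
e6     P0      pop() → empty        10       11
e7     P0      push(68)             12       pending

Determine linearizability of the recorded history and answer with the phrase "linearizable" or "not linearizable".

one valid linearization: e2, e1, e3, e5, e6
after step 1 (e2 pop() → empty): stack <>
after step 2 (e1 push(85)): stack <85>
after step 3 (e3 pop() → 85): stack <>
after step 4 (e5 pop() → empty): stack <>
after step 5 (e6 pop() → empty): stack <>

linearizable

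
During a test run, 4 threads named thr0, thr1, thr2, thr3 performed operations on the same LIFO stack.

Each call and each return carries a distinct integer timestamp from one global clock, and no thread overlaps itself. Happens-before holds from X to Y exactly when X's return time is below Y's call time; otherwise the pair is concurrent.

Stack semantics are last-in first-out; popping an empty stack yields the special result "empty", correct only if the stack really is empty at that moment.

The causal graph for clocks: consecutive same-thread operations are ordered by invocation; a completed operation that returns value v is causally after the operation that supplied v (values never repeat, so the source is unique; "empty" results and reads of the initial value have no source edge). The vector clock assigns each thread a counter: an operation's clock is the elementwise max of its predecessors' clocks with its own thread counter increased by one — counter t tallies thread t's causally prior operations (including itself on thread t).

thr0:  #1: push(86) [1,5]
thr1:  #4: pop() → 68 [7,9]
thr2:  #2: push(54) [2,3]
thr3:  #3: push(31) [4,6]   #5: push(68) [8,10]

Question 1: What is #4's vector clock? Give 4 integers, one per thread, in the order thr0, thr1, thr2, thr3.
Answer: (0, 1, 0, 2)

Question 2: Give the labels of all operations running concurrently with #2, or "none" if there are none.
Answer: #1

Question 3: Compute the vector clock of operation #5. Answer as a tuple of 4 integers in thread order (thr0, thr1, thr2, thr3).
Answer: (0, 0, 0, 2)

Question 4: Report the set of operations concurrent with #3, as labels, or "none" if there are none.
Answer: #1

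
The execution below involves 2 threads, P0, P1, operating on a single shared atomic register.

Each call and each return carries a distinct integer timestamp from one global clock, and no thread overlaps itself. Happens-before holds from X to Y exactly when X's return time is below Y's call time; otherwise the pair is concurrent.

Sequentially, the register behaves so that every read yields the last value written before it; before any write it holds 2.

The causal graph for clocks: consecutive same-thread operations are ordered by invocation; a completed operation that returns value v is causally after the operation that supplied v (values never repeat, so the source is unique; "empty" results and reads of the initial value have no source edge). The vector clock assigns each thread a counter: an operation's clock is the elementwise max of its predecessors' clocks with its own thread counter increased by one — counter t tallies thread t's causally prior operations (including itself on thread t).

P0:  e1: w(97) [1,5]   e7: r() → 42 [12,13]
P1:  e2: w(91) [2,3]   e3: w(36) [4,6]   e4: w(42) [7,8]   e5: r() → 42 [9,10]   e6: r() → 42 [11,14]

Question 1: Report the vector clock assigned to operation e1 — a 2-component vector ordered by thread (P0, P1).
(1, 0)

e2 (invocation 2): nothing precedes it; P1's component alone gives (0, 1)
e1 (invocation 1): nothing precedes it; P0's component alone gives (1, 0)
e3, invoked 4, takes VC(e2)=(0, 1) under max, adds 1 for P1 → (0, 2)
e4, invoked 7, takes VC(e3)=(0, 2) under max, adds 1 for P1 → (0, 3)
e5, invoked 9, takes VC(e4)=(0, 3) under max, adds 1 for P1 → (0, 4)
e6, invoked 11, takes VC(e4)=(0, 3), VC(e5)=(0, 4) under max, adds 1 for P1 → (0, 5)
e7, invoked 12, takes VC(e1)=(1, 0), VC(e4)=(0, 3) under max, adds 1 for P0 → (2, 3)
target: VC(e1) = (1, 0)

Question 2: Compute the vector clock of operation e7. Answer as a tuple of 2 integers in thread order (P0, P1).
(2, 3)

VC(e2, invoked at 2): no causal predecessors; +1 on P1 → (0, 1)
VC(e1, invoked at 1): no causal predecessors; +1 on P0 → (1, 0)
from VC(e2)=(0, 1), e3 (invoked 4) maxes components and bumps P1 → (0, 2)
from VC(e3)=(0, 2), e4 (invoked 7) maxes components and bumps P1 → (0, 3)
from VC(e4)=(0, 3), e5 (invoked 9) maxes components and bumps P1 → (0, 4)
from VC(e4)=(0, 3), VC(e5)=(0, 4), e6 (invoked 11) maxes components and bumps P1 → (0, 5)
from VC(e1)=(1, 0), VC(e4)=(0, 3), e7 (invoked 12) maxes components and bumps P0 → (2, 3)
target: VC(e7) = (2, 3)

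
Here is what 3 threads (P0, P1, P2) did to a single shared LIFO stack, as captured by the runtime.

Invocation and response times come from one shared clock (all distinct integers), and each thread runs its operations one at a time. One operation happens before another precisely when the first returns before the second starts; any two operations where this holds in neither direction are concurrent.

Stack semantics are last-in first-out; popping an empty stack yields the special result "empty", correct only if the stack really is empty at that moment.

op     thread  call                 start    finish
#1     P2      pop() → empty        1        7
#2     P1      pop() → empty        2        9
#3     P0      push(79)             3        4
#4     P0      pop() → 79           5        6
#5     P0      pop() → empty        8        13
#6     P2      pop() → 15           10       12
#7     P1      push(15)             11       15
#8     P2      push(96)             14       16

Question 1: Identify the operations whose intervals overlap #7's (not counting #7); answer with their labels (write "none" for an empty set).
#7 runs from 11 to 15; window-overlapping ops are concurrent
#1 [1,7]: before
#2 [2,9]: before
#3 [3,4]: before
#4 [5,6]: before
#5 [8,13]: concurrent
#6 [10,12]: concurrent
#8 [14,16]: concurrent

#5, #6, #8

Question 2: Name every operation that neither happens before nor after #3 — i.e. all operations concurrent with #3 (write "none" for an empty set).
overlap test against #3 [3,4]: concurrent iff the interval meets 3..4
#1 [1,7]: concurrent
#2 [2,9]: concurrent
#4 [5,6]: after
#5 [8,13]: after
#6 [10,12]: after
#7 [11,15]: after
#8 [14,16]: after

#1, #2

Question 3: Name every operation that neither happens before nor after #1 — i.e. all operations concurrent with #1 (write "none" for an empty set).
#1 spans [1,7]: anything still running between times 1 and 7 counts as concurrent
#2 [2,9]: concurrent
#3 [3,4]: concurrent
#4 [5,6]: concurrent
#5 [8,13]: after
#6 [10,12]: after
#7 [11,15]: after
#8 [14,16]: after

#2, #3, #4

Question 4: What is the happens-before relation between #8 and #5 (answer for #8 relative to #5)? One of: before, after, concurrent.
#8 spans [14,16], #5 spans [8,13]
resp(#5)=13 < inv(#8)=14

after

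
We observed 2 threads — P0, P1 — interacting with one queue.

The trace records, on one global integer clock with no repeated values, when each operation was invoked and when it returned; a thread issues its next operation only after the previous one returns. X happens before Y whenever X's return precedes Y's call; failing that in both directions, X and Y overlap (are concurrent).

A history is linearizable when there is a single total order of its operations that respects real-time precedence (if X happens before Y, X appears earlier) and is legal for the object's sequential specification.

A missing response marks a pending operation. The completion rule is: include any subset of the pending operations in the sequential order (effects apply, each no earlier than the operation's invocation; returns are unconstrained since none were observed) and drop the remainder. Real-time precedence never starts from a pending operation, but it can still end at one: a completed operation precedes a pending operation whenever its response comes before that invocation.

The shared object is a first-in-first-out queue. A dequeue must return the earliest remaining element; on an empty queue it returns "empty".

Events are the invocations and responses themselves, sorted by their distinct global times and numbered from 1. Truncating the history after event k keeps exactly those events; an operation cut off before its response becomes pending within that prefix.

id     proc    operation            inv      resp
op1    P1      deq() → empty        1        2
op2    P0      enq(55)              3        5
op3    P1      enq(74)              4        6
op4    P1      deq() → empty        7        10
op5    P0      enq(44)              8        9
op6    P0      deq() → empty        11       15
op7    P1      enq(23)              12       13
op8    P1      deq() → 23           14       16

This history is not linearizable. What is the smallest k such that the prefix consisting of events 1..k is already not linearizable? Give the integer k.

10

a valid linearization of events 1..9 exists, for instance op1, op2, op3, op4, op5:
1. op1 deq() → empty, leaving queue <>
2. op2 enq(55), leaving queue <55>
3. op3 enq(74), leaving queue <55,74>
4. op4 deq() (pending, included), leaving queue <74>
5. op5 enq(44), leaving queue <74,44>
once event 10 joins (op4's response, time 10), exhaustive search finds no witness
one such order, op1, op2, op3, op4, op5, breaks at step 4 where op4 deq() → empty is illegal
one such order, op1, op2, op3, op5, op4, breaks at step 5 where op4 deq() → empty is illegal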